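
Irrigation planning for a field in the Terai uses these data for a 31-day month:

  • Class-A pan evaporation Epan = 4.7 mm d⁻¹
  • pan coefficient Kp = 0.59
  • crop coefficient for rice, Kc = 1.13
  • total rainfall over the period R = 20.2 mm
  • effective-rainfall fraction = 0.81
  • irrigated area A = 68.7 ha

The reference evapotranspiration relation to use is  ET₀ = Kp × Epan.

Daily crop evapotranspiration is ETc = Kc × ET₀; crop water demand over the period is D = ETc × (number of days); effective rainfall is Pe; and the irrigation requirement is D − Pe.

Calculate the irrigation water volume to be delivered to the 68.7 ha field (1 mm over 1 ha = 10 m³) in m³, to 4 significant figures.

55490 m³

ET₀ = 0.59 × 4.7 = 2.7730 mm/d
ETc = Kc × ET₀ = 1.13 × 2.7730 = 3.1335 mm/d
Crop demand D = ETc × 31 d = 3.1335 × 31 = 97.139 mm
Pe = 0.81 × 20.2 = 16.362 mm
D − Pe = 97.139 − 16.362 = 80.777 mm
Volume = 80.777 mm × 68.7 ha × 10 = 55493.8 m³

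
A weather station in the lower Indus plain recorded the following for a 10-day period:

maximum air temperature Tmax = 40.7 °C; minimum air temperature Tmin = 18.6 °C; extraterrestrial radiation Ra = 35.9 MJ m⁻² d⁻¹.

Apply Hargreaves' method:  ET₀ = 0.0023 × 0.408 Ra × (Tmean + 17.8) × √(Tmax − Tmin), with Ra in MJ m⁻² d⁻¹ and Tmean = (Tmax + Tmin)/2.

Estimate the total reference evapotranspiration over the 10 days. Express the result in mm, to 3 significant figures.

Tmean = (40.7 + 18.6)/2 = 29.65 °C
0.408 Ra = 0.408 × 35.9 = 14.6472 mm/d equivalent
ET₀ = 0.0023 × 14.6472 × (29.65 + 17.8) × √22.1 = 0.0023 × 14.6472 × 47.45 × 4.7011 = 7.5148 mm/d
Over 10 days: 7.5148 × 10 = 75.148 mm

75.1 mm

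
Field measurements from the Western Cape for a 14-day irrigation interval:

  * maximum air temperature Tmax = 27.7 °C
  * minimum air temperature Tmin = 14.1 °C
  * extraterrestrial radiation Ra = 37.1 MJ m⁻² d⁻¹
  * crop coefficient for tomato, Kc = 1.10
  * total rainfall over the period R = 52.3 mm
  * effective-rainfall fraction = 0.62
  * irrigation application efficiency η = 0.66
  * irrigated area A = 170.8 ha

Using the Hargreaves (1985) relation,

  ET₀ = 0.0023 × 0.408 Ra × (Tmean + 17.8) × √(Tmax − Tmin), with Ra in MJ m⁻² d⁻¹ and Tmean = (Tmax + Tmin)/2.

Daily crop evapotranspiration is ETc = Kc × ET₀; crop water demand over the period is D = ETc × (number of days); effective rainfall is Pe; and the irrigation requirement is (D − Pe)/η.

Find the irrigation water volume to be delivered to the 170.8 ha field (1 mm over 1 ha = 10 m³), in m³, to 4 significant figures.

114100 m³

Tmean = (27.7 + 14.1)/2 = 20.90 °C
0.408 Ra = 0.408 × 37.1 = 15.1368 mm/d equivalent
ET₀ = 0.0023 × 15.1368 × (20.90 + 17.8) × √13.6 = 0.0023 × 15.1368 × 38.70 × 3.6878 = 4.9687 mm/d
ETc = Kc × ET₀ = 1.10 × 4.9687 = 5.4656 mm/d
Crop demand D = ETc × 14 d = 5.4656 × 14 = 76.518 mm
Pe = 0.62 × 52.3 = 32.426 mm
D − Pe = 76.518 − 32.426 = 44.092 mm
Gross irrigation = 44.092 / 0.66 = 66.806 mm
Volume = 66.806 mm × 170.8 ha × 10 = 114104.6 m³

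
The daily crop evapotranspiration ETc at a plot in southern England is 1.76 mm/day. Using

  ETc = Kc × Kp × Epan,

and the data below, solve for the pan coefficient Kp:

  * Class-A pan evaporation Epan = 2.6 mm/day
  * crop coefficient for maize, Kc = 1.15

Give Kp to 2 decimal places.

0.59

ETc = Kc × Kp × Epan  ⇒  Kp = ETc / (Kc × Epan)
Kp = 1.76 / (1.15 × 2.6) = 1.76 / 2.990 = 0.5886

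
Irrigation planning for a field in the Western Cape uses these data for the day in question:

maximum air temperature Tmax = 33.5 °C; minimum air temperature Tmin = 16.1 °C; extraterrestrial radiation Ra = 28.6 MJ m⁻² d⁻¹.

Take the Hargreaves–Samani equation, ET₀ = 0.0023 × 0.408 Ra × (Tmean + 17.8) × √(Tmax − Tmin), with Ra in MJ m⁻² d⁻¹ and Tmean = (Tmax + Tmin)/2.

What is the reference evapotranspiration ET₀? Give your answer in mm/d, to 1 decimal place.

4.8 mm/d

Tmean = (33.5 + 16.1)/2 = 24.80 °C
0.408 Ra = 0.408 × 28.6 = 11.6688 mm/d equivalent
ET₀ = 0.0023 × 11.6688 × (24.80 + 17.8) × √17.4 = 0.0023 × 11.6688 × 42.60 × 4.1713 = 4.7691 mm/d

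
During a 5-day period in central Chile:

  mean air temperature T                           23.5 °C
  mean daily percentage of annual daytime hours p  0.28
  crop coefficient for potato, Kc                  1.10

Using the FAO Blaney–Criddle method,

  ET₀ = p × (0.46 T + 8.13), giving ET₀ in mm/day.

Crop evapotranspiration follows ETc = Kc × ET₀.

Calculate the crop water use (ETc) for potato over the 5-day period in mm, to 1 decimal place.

29.2 mm

ET₀ = 0.28 × (0.46 × 23.5 + 8.13) = 0.28 × 18.940 = 5.3032 mm/d
ETc = Kc × ET₀ = 1.10 × 5.3032 = 5.8335 mm/d
Over 5 days: 5.8335 × 5 = 29.168 mm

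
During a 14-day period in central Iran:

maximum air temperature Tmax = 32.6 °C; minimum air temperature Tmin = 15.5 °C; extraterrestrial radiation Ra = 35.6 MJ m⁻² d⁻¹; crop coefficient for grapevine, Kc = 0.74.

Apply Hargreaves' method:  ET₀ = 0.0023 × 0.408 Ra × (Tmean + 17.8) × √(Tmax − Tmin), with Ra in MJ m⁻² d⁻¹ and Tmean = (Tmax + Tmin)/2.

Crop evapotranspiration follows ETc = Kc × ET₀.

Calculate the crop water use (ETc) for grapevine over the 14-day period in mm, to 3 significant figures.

Tmean = (32.6 + 15.5)/2 = 24.05 °C
0.408 Ra = 0.408 × 35.6 = 14.5248 mm/d equivalent
ET₀ = 0.0023 × 14.5248 × (24.05 + 17.8) × √17.1 = 0.0023 × 14.5248 × 41.85 × 4.1352 = 5.7814 mm/d
ETc = Kc × ET₀ = 0.74 × 5.7814 = 4.2782 mm/d
Over 14 days: 4.2782 × 14 = 59.895 mm

59.9 mm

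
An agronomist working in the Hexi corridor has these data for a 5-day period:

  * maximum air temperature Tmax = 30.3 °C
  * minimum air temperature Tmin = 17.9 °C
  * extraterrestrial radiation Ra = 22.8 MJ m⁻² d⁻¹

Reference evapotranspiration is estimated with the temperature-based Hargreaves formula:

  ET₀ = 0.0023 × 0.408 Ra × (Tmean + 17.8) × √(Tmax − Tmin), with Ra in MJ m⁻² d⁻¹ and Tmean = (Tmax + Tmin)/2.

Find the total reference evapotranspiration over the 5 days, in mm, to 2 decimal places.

Tmean = (30.3 + 17.9)/2 = 24.10 °C
0.408 Ra = 0.408 × 22.8 = 9.3024 mm/d equivalent
ET₀ = 0.0023 × 9.3024 × (24.10 + 17.8) × √12.4 = 0.0023 × 9.3024 × 41.90 × 3.5214 = 3.1568 mm/d
Over 5 days: 3.1568 × 5 = 15.784 mm

15.78 mm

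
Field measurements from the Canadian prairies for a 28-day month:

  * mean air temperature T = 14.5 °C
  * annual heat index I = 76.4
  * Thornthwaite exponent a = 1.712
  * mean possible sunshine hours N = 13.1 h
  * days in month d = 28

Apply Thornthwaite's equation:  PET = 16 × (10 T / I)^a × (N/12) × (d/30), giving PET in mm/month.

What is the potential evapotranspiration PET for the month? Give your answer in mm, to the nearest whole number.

10T/I = 10 × 14.5 / 76.4 = 1.8979
(10T/I)^a = 1.8979^1.712 = 2.9950
Uncorrected PET = 16 × 2.9950 = 47.920 mm
Correction = (N/12)(d/30) = (13.1/12)(28/30) = 1.0189
PET = 47.920 × 1.0189 = 48.826 mm/month

49 mm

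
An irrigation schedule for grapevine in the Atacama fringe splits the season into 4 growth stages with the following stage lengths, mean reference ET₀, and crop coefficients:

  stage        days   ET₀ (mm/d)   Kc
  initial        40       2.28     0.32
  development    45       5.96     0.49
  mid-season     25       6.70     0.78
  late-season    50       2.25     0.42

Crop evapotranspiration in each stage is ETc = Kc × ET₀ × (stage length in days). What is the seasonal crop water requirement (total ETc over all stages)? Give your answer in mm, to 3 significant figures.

initial: 0.32 × 2.28 × 40 = 29.18 mm
development: 0.49 × 5.96 × 45 = 131.42 mm
mid-season: 0.78 × 6.70 × 25 = 130.65 mm
late-season: 0.42 × 2.25 × 50 = 47.25 mm
Seasonal total = 338.50 mm

339 mm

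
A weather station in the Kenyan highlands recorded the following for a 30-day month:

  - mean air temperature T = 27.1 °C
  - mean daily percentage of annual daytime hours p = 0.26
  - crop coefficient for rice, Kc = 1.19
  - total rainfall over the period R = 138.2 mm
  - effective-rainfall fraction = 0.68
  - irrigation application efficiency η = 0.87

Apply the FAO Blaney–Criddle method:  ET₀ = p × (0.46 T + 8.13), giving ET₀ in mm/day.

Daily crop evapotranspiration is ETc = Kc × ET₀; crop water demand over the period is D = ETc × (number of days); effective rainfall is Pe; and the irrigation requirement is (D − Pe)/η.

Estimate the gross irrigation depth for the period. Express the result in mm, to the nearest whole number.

112 mm

ET₀ = 0.26 × (0.46 × 27.1 + 8.13) = 0.26 × 20.596 = 5.3550 mm/d
ETc = Kc × ET₀ = 1.19 × 5.3550 = 6.3725 mm/d
Crop demand D = ETc × 30 d = 6.3725 × 30 = 191.175 mm
Pe = 0.68 × 138.2 = 93.976 mm
D − Pe = 191.175 − 93.976 = 97.199 mm
Gross irrigation = 97.199 / 0.87 = 111.723 mm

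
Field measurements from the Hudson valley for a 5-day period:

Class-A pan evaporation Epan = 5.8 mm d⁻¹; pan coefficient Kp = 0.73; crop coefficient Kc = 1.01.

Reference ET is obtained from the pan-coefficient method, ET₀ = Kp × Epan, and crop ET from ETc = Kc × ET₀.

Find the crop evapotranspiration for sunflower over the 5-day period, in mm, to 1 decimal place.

21.4 mm

ET₀ = 0.73 × 5.8 = 4.2340 mm/d
ETc = Kc × ET₀ = 1.01 × 4.2340 = 4.2763 mm/d
Over 5 days: 4.2763 × 5 = 21.382 mm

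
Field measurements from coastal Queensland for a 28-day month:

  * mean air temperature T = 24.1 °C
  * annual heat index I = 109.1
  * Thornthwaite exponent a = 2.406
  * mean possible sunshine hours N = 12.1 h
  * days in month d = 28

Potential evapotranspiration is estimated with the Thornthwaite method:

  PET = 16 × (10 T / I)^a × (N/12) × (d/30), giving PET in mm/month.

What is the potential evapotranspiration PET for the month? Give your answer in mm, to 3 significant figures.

10T/I = 10 × 24.1 / 109.1 = 2.2090
(10T/I)^a = 2.2090^2.406 = 6.7319
Uncorrected PET = 16 × 6.7319 = 107.710 mm
Correction = (N/12)(d/30) = (12.1/12)(28/30) = 0.9411
PET = 107.710 × 0.9411 = 101.366 mm/month

101 mm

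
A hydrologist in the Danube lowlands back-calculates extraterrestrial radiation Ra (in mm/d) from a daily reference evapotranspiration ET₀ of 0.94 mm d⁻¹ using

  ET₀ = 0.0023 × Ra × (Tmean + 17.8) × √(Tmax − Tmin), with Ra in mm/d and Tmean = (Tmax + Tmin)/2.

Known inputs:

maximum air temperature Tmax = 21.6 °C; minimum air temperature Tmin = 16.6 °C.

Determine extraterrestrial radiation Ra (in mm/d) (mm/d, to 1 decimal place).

5.0 mm/d

Tmean = 19.10 °C; √ΔT = 2.2361
Ra = ET₀ / [0.0023 × (Tmean+17.8) × √ΔT] = 0.94 / (0.0023 × 36.90 × 2.2361) = 4.953 mm/d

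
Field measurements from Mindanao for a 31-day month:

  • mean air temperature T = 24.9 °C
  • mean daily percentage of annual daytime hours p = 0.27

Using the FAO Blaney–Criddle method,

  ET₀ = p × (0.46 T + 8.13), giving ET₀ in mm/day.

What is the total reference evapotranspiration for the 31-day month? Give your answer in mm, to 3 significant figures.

164 mm

ET₀ = 0.27 × (0.46 × 24.9 + 8.13) = 0.27 × 19.584 = 5.2877 mm/d
Monthly total = 5.2877 × 31 = 163.919 mm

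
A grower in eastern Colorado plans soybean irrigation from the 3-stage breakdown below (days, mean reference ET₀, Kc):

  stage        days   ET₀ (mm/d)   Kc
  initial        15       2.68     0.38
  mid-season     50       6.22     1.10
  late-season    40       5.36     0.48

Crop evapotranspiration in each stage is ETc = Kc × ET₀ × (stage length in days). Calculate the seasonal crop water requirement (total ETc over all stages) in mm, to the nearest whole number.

initial: 0.38 × 2.68 × 15 = 15.28 mm
mid-season: 1.10 × 6.22 × 50 = 342.10 mm
late-season: 0.48 × 5.36 × 40 = 102.91 mm
Seasonal total = 460.29 mm

460 mm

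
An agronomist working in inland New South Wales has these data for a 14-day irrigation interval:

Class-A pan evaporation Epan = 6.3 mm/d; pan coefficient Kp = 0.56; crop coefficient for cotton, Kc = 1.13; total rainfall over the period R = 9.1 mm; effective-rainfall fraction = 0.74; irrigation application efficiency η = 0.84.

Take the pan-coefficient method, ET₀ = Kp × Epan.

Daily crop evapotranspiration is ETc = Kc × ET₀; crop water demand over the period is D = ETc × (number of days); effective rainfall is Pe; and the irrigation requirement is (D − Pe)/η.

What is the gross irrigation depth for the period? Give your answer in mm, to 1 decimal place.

58.4 mm

ET₀ = 0.56 × 6.3 = 3.5280 mm/d
ETc = Kc × ET₀ = 1.13 × 3.5280 = 3.9866 mm/d
Crop demand D = ETc × 14 d = 3.9866 × 14 = 55.812 mm
Pe = 0.74 × 9.1 = 6.734 mm
D − Pe = 55.812 − 6.734 = 49.078 mm
Gross irrigation = 49.078 / 0.84 = 58.426 mm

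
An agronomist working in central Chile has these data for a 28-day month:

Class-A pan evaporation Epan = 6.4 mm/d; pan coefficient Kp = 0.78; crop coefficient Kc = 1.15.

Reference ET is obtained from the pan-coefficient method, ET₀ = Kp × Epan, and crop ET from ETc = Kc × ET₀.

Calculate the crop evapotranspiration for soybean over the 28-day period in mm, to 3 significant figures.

ET₀ = 0.78 × 6.4 = 4.9920 mm/d
ETc = Kc × ET₀ = 1.15 × 4.9920 = 5.7408 mm/d
Over 28 days: 5.7408 × 28 = 160.742 mm

161 mm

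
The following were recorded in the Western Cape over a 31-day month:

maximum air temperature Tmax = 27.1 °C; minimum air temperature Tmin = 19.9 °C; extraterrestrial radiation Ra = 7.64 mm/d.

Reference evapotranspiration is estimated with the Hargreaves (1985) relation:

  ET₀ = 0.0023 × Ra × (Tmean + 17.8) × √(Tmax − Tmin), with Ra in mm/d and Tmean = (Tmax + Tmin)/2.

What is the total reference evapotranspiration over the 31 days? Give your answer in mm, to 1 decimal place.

60.4 mm

Tmean = (27.1 + 19.9)/2 = 23.50 °C
ET₀ = 0.0023 × 7.64 × (23.50 + 17.8) × √7.2 = 0.0023 × 7.64 × 41.30 × 2.6833 = 1.9473 mm/d
Over 31 days: 1.9473 × 31 = 60.366 mm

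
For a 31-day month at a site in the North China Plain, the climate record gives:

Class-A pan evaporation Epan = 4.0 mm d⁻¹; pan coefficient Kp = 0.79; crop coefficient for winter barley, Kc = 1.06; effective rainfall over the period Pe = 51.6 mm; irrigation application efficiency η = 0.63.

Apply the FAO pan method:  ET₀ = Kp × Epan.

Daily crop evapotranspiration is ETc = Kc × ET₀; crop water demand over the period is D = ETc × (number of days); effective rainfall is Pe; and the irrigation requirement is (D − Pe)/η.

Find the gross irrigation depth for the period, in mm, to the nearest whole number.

ET₀ = 0.79 × 4.0 = 3.1600 mm/d
ETc = Kc × ET₀ = 1.06 × 3.1600 = 3.3496 mm/d
Crop demand D = ETc × 31 d = 3.3496 × 31 = 103.838 mm
D − Pe = 103.838 − 51.6 = 52.238 mm
Gross irrigation = 52.238 / 0.63 = 82.917 mm

83 mm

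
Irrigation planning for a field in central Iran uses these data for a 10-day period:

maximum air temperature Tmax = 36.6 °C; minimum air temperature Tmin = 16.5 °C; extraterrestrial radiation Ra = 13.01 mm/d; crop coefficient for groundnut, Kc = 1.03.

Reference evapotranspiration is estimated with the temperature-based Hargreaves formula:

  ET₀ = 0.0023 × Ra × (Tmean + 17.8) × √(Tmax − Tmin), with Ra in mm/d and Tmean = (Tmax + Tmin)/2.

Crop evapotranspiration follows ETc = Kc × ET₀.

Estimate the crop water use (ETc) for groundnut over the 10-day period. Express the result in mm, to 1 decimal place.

Tmean = (36.6 + 16.5)/2 = 26.55 °C
ET₀ = 0.0023 × 13.01 × (26.55 + 17.8) × √20.1 = 0.0023 × 13.01 × 44.35 × 4.4833 = 5.9497 mm/d
ETc = Kc × ET₀ = 1.03 × 5.9497 = 6.1282 mm/d
Over 10 days: 6.1282 × 10 = 61.282 mm

61.3 mm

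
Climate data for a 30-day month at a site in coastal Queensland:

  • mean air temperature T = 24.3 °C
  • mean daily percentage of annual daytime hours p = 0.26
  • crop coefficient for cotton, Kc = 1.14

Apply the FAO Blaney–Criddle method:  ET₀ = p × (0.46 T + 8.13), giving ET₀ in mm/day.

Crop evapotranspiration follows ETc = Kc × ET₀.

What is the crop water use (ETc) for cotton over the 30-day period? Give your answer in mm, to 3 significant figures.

ET₀ = 0.26 × (0.46 × 24.3 + 8.13) = 0.26 × 19.308 = 5.0201 mm/d
ETc = Kc × ET₀ = 1.14 × 5.0201 = 5.7229 mm/d
Over 30 days: 5.7229 × 30 = 171.687 mm

172 mm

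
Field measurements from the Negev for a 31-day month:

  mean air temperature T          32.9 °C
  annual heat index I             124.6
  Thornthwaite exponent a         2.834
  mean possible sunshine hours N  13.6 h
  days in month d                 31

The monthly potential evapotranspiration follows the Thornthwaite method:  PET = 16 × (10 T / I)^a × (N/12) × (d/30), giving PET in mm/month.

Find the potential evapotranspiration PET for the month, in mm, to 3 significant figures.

294 mm

10T/I = 10 × 32.9 / 124.6 = 2.6404
(10T/I)^a = 2.6404^2.834 = 15.6679
Uncorrected PET = 16 × 15.6679 = 250.686 mm
Correction = (N/12)(d/30) = (13.6/12)(31/30) = 1.1711
PET = 250.686 × 1.1711 = 293.578 mm/month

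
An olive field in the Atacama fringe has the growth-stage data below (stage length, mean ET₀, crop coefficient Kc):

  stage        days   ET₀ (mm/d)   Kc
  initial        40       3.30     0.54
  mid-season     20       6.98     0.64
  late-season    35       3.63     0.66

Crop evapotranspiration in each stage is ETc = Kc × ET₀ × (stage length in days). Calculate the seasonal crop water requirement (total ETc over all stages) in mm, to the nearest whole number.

244 mm

initial: 0.54 × 3.30 × 40 = 71.28 mm
mid-season: 0.64 × 6.98 × 20 = 89.34 mm
late-season: 0.66 × 3.63 × 35 = 83.85 mm
Seasonal total = 244.47 mm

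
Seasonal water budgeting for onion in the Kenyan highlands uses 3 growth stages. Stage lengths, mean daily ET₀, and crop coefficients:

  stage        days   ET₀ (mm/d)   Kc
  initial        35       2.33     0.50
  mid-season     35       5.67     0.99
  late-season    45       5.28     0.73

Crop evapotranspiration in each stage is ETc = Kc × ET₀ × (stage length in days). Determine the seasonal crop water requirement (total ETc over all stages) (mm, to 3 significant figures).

initial: 0.50 × 2.33 × 35 = 40.78 mm
mid-season: 0.99 × 5.67 × 35 = 196.47 mm
late-season: 0.73 × 5.28 × 45 = 173.45 mm
Seasonal total = 410.70 mm

411 mm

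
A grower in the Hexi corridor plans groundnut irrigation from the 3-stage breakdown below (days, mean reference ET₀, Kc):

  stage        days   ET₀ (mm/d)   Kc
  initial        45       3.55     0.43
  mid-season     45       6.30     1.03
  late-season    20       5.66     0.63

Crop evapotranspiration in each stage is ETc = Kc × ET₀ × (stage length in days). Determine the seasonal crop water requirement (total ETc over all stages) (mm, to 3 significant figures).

432 mm

initial: 0.43 × 3.55 × 45 = 68.69 mm
mid-season: 1.03 × 6.30 × 45 = 292.01 mm
late-season: 0.63 × 5.66 × 20 = 71.32 mm
Seasonal total = 432.02 mm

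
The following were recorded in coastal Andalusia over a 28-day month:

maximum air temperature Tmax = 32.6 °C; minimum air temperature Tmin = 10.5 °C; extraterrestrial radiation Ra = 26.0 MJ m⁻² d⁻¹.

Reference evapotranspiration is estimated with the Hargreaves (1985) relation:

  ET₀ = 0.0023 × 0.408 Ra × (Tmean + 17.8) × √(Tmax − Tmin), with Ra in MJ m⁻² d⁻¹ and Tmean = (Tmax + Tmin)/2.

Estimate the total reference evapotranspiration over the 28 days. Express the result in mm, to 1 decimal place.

126.4 mm

Tmean = (32.6 + 10.5)/2 = 21.55 °C
0.408 Ra = 0.408 × 26.0 = 10.6080 mm/d equivalent
ET₀ = 0.0023 × 10.6080 × (21.55 + 17.8) × √22.1 = 0.0023 × 10.6080 × 39.35 × 4.7011 = 4.5134 mm/d
Over 28 days: 4.5134 × 28 = 126.375 mm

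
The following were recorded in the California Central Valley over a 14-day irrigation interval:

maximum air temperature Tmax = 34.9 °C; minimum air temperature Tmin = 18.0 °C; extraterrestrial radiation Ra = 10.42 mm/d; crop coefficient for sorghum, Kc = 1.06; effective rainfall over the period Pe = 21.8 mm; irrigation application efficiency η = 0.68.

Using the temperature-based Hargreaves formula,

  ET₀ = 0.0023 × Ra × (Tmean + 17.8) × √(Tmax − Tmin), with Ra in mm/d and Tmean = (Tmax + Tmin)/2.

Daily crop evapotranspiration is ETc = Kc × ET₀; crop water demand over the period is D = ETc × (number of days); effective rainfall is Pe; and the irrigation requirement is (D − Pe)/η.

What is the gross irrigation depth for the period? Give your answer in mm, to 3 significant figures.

Tmean = (34.9 + 18.0)/2 = 26.45 °C
ET₀ = 0.0023 × 10.42 × (26.45 + 17.8) × √16.9 = 0.0023 × 10.42 × 44.25 × 4.1110 = 4.3597 mm/d
ETc = Kc × ET₀ = 1.06 × 4.3597 = 4.6213 mm/d
Crop demand D = ETc × 14 d = 4.6213 × 14 = 64.698 mm
D − Pe = 64.698 − 21.8 = 42.898 mm
Gross irrigation = 42.898 / 0.68 = 63.085 mm

63.1 mm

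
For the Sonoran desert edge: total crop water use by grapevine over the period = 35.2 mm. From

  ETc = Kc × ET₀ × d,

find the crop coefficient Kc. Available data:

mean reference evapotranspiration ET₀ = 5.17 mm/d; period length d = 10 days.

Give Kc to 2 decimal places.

0.68

ETc = Kc × ET₀ × d  ⇒  Kc = ETc / (ET₀ × d)
Kc = 35.2 / (5.17 × 10) = 35.2 / 51.70 = 0.6809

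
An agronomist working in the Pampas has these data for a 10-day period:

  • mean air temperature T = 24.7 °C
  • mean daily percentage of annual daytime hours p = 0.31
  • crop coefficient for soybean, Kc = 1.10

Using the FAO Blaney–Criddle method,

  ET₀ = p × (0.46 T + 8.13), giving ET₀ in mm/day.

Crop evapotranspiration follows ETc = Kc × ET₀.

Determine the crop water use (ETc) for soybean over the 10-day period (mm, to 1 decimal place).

ET₀ = 0.31 × (0.46 × 24.7 + 8.13) = 0.31 × 19.492 = 6.0425 mm/d
ETc = Kc × ET₀ = 1.10 × 6.0425 = 6.6468 mm/d
Over 10 days: 6.6468 × 10 = 66.468 mm

66.5 mm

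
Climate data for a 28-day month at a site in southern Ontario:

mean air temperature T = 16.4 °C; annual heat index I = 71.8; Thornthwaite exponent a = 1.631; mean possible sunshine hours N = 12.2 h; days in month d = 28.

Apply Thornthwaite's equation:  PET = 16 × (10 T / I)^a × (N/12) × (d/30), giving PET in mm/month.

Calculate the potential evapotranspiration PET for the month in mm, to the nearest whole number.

10T/I = 10 × 16.4 / 71.8 = 2.2841
(10T/I)^a = 2.2841^1.631 = 3.8465
Uncorrected PET = 16 × 3.8465 = 61.544 mm
Correction = (N/12)(d/30) = (12.2/12)(28/30) = 0.9489
PET = 61.544 × 0.9489 = 58.399 mm/month

58 mm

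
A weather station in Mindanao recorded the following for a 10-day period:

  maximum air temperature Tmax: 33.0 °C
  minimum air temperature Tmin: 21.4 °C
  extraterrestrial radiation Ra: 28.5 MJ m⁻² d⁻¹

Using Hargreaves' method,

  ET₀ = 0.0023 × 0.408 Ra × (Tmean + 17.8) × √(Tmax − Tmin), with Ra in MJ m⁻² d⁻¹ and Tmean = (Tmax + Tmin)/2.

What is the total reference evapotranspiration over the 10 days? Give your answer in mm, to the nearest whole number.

41 mm

Tmean = (33.0 + 21.4)/2 = 27.20 °C
0.408 Ra = 0.408 × 28.5 = 11.6280 mm/d equivalent
ET₀ = 0.0023 × 11.6280 × (27.20 + 17.8) × √11.6 = 0.0023 × 11.6280 × 45.00 × 3.4059 = 4.0990 mm/d
Over 10 days: 4.0990 × 10 = 40.990 mm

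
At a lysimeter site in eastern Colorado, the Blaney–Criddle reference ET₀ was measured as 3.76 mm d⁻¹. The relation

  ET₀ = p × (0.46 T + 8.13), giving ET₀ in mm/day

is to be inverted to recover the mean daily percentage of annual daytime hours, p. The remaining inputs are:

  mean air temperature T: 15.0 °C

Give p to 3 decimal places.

p = ET₀ / (0.46 T + 8.13) = 3.76 / (0.46 × 15.0 + 8.13) = 3.76 / 15.030 = 0.2502

0.250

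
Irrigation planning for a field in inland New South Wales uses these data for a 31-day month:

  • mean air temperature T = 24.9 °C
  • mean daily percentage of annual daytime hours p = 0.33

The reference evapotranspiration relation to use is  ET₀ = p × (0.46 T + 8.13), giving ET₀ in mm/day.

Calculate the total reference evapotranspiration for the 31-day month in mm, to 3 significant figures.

200 mm

ET₀ = 0.33 × (0.46 × 24.9 + 8.13) = 0.33 × 19.584 = 6.4627 mm/d
Monthly total = 6.4627 × 31 = 200.344 mm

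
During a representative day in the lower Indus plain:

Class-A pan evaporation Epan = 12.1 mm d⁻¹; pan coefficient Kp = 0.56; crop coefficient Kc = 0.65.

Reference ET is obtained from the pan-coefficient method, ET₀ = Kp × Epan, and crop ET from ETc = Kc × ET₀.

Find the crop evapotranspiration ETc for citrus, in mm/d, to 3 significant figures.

ET₀ = 0.56 × 12.1 = 6.7760 mm/d
ETc = Kc × ET₀ = 0.65 × 6.7760 = 4.4044 mm/d

4.40 mm/d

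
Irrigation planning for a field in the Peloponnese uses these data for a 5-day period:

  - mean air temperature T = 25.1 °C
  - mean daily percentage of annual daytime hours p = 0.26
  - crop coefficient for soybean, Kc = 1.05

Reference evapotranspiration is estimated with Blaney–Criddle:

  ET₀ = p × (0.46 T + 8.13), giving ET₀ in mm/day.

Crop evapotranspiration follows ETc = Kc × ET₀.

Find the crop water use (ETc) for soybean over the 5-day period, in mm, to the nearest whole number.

27 mm

ET₀ = 0.26 × (0.46 × 25.1 + 8.13) = 0.26 × 19.676 = 5.1158 mm/d
ETc = Kc × ET₀ = 1.05 × 5.1158 = 5.3716 mm/d
Over 5 days: 5.3716 × 5 = 26.858 mm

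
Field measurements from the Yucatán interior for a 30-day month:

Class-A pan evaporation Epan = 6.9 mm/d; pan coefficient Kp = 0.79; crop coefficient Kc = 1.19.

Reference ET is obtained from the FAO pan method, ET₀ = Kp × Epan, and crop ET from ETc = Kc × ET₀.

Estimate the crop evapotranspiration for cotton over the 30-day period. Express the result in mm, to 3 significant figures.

195 mm

ET₀ = 0.79 × 6.9 = 5.4510 mm/d
ETc = Kc × ET₀ = 1.19 × 5.4510 = 6.4867 mm/d
Over 30 days: 6.4867 × 30 = 194.601 mm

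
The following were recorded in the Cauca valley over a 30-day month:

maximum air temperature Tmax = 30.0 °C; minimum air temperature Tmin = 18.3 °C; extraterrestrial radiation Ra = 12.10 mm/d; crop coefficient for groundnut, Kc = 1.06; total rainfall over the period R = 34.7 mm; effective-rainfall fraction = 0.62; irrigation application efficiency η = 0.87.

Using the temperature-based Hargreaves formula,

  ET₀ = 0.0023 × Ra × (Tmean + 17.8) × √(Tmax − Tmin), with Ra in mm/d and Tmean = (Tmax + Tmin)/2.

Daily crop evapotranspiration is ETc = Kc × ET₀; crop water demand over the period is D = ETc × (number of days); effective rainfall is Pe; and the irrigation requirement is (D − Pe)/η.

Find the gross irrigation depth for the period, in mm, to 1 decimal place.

Tmean = (30.0 + 18.3)/2 = 24.15 °C
ET₀ = 0.0023 × 12.10 × (24.15 + 17.8) × √11.7 = 0.0023 × 12.10 × 41.95 × 3.4205 = 3.9933 mm/d
ETc = Kc × ET₀ = 1.06 × 3.9933 = 4.2329 mm/d
Crop demand D = ETc × 30 d = 4.2329 × 30 = 126.987 mm
Pe = 0.62 × 34.7 = 21.514 mm
D − Pe = 126.987 − 21.514 = 105.473 mm
Gross irrigation = 105.473 / 0.87 = 121.233 mm

121.2 mm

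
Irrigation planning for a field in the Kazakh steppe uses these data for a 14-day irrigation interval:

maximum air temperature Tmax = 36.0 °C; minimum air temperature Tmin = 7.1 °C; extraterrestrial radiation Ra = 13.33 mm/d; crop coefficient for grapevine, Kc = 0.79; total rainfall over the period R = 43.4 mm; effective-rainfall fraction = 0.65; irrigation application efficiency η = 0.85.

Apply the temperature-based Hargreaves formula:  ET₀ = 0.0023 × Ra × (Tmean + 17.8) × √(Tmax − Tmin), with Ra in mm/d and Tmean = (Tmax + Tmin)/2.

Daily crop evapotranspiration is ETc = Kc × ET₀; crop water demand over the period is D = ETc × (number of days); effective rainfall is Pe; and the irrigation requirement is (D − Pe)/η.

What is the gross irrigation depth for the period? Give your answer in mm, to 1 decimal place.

51.2 mm

Tmean = (36.0 + 7.1)/2 = 21.55 °C
ET₀ = 0.0023 × 13.33 × (21.55 + 17.8) × √28.9 = 0.0023 × 13.33 × 39.35 × 5.3759 = 6.4857 mm/d
ETc = Kc × ET₀ = 0.79 × 6.4857 = 5.1237 mm/d
Crop demand D = ETc × 14 d = 5.1237 × 14 = 71.732 mm
Pe = 0.65 × 43.4 = 28.210 mm
D − Pe = 71.732 − 28.210 = 43.522 mm
Gross irrigation = 43.522 / 0.85 = 51.202 mm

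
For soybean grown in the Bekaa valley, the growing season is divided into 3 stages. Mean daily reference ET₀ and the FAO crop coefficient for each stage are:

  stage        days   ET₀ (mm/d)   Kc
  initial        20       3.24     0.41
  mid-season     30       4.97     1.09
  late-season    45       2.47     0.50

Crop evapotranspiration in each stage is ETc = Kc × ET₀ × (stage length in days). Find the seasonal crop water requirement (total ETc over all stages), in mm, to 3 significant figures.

245 mm

initial: 0.41 × 3.24 × 20 = 26.57 mm
mid-season: 1.09 × 4.97 × 30 = 162.52 mm
late-season: 0.50 × 2.47 × 45 = 55.58 mm
Seasonal total = 244.67 mm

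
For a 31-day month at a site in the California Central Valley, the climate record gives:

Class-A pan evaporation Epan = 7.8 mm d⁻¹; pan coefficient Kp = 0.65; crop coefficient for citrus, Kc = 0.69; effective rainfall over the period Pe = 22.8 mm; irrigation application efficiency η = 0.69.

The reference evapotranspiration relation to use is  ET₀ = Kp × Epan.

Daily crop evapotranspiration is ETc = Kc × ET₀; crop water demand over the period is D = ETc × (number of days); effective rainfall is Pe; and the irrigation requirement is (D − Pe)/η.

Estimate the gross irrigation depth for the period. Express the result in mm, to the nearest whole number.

ET₀ = 0.65 × 7.8 = 5.0700 mm/d
ETc = Kc × ET₀ = 0.69 × 5.0700 = 3.4983 mm/d
Crop demand D = ETc × 31 d = 3.4983 × 31 = 108.447 mm
D − Pe = 108.447 − 22.8 = 85.647 mm
Gross irrigation = 85.647 / 0.69 = 124.126 mm

124 mm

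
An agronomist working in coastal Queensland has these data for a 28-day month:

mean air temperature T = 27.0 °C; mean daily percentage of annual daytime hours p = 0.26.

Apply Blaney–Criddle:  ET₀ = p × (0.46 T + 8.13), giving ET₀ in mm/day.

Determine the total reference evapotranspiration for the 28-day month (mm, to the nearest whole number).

150 mm

ET₀ = 0.26 × (0.46 × 27.0 + 8.13) = 0.26 × 20.550 = 5.3430 mm/d
Monthly total = 5.3430 × 28 = 149.604 mm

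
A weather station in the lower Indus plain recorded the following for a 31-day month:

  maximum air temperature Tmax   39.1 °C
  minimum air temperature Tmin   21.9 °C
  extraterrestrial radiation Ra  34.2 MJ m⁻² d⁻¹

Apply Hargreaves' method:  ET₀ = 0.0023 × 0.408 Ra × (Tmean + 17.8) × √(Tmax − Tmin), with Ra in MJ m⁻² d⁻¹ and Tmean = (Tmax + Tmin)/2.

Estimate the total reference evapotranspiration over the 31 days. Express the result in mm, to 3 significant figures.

Tmean = (39.1 + 21.9)/2 = 30.50 °C
0.408 Ra = 0.408 × 34.2 = 13.9536 mm/d equivalent
ET₀ = 0.0023 × 13.9536 × (30.50 + 17.8) × √17.2 = 0.0023 × 13.9536 × 48.30 × 4.1473 = 6.4288 mm/d
Over 31 days: 6.4288 × 31 = 199.293 mm

199 mm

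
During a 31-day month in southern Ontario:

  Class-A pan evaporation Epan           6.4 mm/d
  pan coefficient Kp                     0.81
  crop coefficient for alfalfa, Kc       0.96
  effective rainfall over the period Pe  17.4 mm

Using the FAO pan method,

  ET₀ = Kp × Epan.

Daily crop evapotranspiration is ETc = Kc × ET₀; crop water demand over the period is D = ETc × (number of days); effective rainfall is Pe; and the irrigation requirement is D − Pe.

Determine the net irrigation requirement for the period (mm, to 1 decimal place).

136.9 mm

ET₀ = 0.81 × 6.4 = 5.1840 mm/d
ETc = Kc × ET₀ = 0.96 × 5.1840 = 4.9766 mm/d
Crop demand D = ETc × 31 d = 4.9766 × 31 = 154.275 mm
D − Pe = 154.275 − 17.4 = 136.875 mm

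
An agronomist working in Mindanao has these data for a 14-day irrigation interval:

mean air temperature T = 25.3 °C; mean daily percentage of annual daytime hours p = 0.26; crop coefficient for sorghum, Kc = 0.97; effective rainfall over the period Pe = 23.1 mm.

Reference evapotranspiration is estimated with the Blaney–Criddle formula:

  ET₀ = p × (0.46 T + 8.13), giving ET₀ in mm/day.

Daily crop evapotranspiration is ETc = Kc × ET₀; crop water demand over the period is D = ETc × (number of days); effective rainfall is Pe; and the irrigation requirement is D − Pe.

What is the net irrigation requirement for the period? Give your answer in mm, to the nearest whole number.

ET₀ = 0.26 × (0.46 × 25.3 + 8.13) = 0.26 × 19.768 = 5.1397 mm/d
ETc = Kc × ET₀ = 0.97 × 5.1397 = 4.9855 mm/d
Crop demand D = ETc × 14 d = 4.9855 × 14 = 69.797 mm
D − Pe = 69.797 − 23.1 = 46.697 mm

47 mm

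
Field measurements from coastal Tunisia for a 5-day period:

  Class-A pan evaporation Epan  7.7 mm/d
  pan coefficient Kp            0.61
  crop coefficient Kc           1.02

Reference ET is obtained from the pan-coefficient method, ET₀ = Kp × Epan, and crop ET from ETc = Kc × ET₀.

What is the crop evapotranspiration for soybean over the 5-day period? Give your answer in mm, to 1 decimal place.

24.0 mm

ET₀ = 0.61 × 7.7 = 4.6970 mm/d
ETc = Kc × ET₀ = 1.02 × 4.6970 = 4.7909 mm/d
Over 5 days: 4.7909 × 5 = 23.955 mm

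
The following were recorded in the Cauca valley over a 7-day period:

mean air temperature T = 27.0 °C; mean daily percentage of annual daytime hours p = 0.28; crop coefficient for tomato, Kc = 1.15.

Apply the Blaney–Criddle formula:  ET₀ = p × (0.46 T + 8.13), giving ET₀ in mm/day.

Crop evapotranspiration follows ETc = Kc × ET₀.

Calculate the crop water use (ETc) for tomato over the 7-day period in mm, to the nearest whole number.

ET₀ = 0.28 × (0.46 × 27.0 + 8.13) = 0.28 × 20.550 = 5.7540 mm/d
ETc = Kc × ET₀ = 1.15 × 5.7540 = 6.6171 mm/d
Over 7 days: 6.6171 × 7 = 46.320 mm

46 mm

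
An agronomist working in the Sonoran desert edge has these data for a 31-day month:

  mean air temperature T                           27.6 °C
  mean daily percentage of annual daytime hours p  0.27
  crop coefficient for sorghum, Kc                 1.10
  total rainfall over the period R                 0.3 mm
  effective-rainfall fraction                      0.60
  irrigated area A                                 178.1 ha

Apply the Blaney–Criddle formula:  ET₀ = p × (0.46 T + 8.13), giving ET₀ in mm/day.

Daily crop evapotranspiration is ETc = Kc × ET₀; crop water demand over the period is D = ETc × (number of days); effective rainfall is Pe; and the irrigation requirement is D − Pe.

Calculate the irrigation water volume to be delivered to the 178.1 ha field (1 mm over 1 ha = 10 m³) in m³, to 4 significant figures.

ET₀ = 0.27 × (0.46 × 27.6 + 8.13) = 0.27 × 20.826 = 5.6230 mm/d
ETc = Kc × ET₀ = 1.10 × 5.6230 = 6.1853 mm/d
Crop demand D = ETc × 31 d = 6.1853 × 31 = 191.744 mm
Pe = 0.60 × 0.3 = 0.180 mm
D − Pe = 191.744 − 0.180 = 191.564 mm
Volume = 191.564 mm × 178.1 ha × 10 = 341175.5 m³

341200 m³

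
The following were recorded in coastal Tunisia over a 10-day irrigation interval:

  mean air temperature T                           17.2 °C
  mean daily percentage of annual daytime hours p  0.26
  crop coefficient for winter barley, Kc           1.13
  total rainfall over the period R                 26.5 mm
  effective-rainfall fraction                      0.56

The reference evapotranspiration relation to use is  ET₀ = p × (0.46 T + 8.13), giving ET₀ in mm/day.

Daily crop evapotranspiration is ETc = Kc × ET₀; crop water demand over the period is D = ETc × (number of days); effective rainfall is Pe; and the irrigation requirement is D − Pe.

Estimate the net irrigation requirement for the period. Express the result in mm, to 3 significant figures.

ET₀ = 0.26 × (0.46 × 17.2 + 8.13) = 0.26 × 16.042 = 4.1709 mm/d
ETc = Kc × ET₀ = 1.13 × 4.1709 = 4.7131 mm/d
Crop demand D = ETc × 10 d = 4.7131 × 10 = 47.131 mm
Pe = 0.56 × 26.5 = 14.840 mm
D − Pe = 47.131 − 14.840 = 32.291 mm

32.3 mm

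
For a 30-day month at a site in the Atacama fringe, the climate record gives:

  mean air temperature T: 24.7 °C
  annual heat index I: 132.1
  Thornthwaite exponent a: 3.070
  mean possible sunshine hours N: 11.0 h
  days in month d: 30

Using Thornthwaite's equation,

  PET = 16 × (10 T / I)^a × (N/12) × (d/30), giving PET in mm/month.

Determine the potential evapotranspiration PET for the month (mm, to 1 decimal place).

100.2 mm

10T/I = 10 × 24.7 / 132.1 = 1.8698
(10T/I)^a = 1.8698^3.070 = 6.8298
Uncorrected PET = 16 × 6.8298 = 109.277 mm
Correction = (N/12)(d/30) = (11.0/12)(30/30) = 0.9167
PET = 109.277 × 0.9167 = 100.174 mm/month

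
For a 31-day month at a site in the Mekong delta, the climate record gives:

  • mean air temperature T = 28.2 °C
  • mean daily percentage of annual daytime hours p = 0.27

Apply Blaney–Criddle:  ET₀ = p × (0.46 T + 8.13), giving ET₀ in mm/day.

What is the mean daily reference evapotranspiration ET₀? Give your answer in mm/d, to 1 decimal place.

ET₀ = 0.27 × (0.46 × 28.2 + 8.13) = 0.27 × 21.102 = 5.6975 mm/d

5.7 mm/d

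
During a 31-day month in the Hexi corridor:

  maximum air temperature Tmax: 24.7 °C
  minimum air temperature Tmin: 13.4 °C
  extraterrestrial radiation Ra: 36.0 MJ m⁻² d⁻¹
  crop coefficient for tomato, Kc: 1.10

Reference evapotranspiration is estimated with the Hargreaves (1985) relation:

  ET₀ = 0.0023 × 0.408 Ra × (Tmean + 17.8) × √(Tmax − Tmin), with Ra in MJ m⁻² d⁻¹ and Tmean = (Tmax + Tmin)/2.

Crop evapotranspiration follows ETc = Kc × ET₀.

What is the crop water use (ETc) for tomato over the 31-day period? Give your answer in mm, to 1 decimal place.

Tmean = (24.7 + 13.4)/2 = 19.05 °C
0.408 Ra = 0.408 × 36.0 = 14.6880 mm/d equivalent
ET₀ = 0.0023 × 14.6880 × (19.05 + 17.8) × √11.3 = 0.0023 × 14.6880 × 36.85 × 3.3615 = 4.1847 mm/d
ETc = Kc × ET₀ = 1.10 × 4.1847 = 4.6032 mm/d
Over 31 days: 4.6032 × 31 = 142.699 mm

142.7 mm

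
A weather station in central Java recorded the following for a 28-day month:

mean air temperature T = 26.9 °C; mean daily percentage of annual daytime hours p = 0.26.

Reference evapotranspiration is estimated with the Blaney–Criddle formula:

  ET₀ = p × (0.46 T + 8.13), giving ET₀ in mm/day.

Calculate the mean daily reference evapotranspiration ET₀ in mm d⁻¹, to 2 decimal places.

5.33 mm d⁻¹

ET₀ = 0.26 × (0.46 × 26.9 + 8.13) = 0.26 × 20.504 = 5.3310 mm/d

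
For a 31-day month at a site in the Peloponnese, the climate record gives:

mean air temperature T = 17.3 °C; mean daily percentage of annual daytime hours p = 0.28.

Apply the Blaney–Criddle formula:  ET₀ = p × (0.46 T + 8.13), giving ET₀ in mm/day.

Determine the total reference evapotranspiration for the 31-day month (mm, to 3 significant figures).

ET₀ = 0.28 × (0.46 × 17.3 + 8.13) = 0.28 × 16.088 = 4.5046 mm/d
Monthly total = 4.5046 × 31 = 139.643 mm

140 mm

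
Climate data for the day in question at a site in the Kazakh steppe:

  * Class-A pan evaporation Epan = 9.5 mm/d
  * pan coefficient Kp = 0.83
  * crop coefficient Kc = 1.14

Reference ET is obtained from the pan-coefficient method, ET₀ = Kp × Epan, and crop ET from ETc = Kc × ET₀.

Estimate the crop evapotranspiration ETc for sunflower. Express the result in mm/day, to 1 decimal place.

ET₀ = 0.83 × 9.5 = 7.8850 mm/d
ETc = Kc × ET₀ = 1.14 × 7.8850 = 8.9889 mm/d

9.0 mm/day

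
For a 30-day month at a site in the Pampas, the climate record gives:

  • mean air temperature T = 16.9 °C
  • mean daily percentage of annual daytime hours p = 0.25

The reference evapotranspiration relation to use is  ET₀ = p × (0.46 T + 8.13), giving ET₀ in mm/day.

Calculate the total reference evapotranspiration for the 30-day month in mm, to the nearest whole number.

119 mm

ET₀ = 0.25 × (0.46 × 16.9 + 8.13) = 0.25 × 15.904 = 3.9760 mm/d
Monthly total = 3.9760 × 30 = 119.280 mm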